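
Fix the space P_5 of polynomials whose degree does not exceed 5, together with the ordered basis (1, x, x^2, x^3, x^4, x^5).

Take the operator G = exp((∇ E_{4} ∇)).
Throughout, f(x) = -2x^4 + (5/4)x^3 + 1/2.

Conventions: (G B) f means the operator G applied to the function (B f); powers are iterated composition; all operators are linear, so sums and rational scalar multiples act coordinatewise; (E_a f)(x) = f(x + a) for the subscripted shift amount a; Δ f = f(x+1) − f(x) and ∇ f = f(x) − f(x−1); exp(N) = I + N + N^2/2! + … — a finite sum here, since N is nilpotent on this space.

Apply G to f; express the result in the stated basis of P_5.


order-1 term: -24x^2 - (273/2)x - 395/2
order-2 term: -24
the series for exp((∇ E_{4} ∇)) f terminates at order 2
exp((∇ E_{4} ∇)) f = -2x^4 + (5/4)x^3 - 24x^2 - (273/2)x - 221

g(x) = -2x^4 + (5/4)x^3 - 24x^2 - (273/2)x - 221


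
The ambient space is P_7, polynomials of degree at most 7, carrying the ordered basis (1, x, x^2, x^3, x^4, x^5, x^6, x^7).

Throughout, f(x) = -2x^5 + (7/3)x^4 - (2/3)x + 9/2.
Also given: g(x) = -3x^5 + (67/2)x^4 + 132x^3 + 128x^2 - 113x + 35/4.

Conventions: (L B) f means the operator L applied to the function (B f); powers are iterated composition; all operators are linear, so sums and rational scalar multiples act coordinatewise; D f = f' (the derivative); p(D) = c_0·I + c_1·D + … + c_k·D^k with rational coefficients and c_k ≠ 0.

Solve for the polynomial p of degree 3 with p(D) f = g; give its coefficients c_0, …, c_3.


c_0 = 3/2, c_1 = -3, c_2 = -4, c_3 = -2

D^0 f = -2x^5 + (7/3)x^4 - (2/3)x + 9/2
D^1 f = -10x^4 + (28/3)x^3 - 2/3
D^2 f = -40x^3 + 28x^2
D^3 f = -120x^2 + 56x
matching coefficients of g against c_0 f + c_1 Df + … from the top degree down determines the c_i
solution: c_0 = 3/2, c_1 = -3, c_2 = -4, c_3 = -2


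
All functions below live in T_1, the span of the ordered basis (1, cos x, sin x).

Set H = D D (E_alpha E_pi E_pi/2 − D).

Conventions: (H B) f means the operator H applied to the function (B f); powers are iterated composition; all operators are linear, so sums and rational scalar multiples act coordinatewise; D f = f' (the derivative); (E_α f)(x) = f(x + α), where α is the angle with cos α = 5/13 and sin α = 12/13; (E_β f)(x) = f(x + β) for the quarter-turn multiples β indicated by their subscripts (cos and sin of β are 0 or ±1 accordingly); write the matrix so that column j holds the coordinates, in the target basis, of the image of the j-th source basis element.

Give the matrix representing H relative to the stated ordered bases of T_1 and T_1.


image of 1: 0
image of cos x: -(12/13)cos x - (18/13)sin x
image of sin x: (18/13)cos x - (12/13)sin x
each image's coordinates form column j of the matrix

the matrix is [[0, 0, 0]; [0, -12/13, 18/13]; [0, -18/13, -12/13]] (rows listed top to bottom)


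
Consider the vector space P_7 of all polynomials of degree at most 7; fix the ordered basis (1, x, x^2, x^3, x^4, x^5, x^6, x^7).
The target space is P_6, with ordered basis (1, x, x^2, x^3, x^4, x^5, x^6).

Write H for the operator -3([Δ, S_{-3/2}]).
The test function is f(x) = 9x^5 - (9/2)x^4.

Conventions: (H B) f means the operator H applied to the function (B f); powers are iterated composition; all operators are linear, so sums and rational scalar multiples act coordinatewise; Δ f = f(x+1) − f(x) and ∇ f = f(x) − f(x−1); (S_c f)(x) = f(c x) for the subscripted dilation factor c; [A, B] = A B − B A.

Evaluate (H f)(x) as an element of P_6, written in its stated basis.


S_{-3/2} f = -(2187/32)x^5 - (729/32)x^4
Δ S_{-3/2} f = -(10935/32)x^4 - (12393/16)x^3 - (6561/8)x^2 - (13851/32)x - 729/8
Δ f = 45x^4 + 72x^3 + 63x^2 + 27x + 9/2
S_{-3/2} Δ f = (3645/16)x^4 - 243x^3 + (567/4)x^2 - (81/2)x + 9/2
[Δ, S_{-3/2}] f = -(18225/32)x^4 - (8505/16)x^3 - (7695/8)x^2 - (12555/32)x - 765/8
(-3([Δ, S_{-3/2}])) f = (54675/32)x^4 + (25515/16)x^3 + (23085/8)x^2 + (37665/32)x + 2295/8

the image equals g(x) = (54675/32)x^4 + (25515/16)x^3 + (23085/8)x^2 + (37665/32)x + 2295/8


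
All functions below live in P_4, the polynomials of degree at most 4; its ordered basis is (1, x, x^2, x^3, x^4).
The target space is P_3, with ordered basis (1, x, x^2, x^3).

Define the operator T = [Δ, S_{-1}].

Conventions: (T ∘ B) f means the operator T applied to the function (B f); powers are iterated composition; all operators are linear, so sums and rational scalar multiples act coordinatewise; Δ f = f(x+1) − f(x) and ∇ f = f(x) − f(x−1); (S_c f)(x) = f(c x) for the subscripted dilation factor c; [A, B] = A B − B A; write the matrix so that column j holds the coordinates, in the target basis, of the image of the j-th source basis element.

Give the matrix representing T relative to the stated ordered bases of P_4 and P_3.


image of 1: 0
image of x: -2
image of x^2: 4x
image of x^3: -6x^2 - 2
image of x^4: 8x^3 + 8x
each image's coordinates form column j of the matrix

the matrix is [[0, -2, 0, -2, 0]; [0, 0, 4, 0, 8]; [0, 0, 0, -6, 0]; [0, 0, 0, 0, 8]] (rows listed top to bottom)


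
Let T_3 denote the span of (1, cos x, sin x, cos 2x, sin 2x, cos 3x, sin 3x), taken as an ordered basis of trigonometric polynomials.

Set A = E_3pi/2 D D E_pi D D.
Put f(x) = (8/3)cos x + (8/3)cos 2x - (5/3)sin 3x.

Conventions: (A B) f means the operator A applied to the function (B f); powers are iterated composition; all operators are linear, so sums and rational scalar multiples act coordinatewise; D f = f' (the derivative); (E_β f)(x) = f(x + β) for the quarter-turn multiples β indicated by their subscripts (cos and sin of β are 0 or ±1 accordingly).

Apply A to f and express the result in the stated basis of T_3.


the image equals g(x) = -(8/3)sin x - (128/3)cos 2x + 135cos 3x

D f = -(8/3)sin x - (16/3)sin 2x - 5cos 3x
D D f = -(8/3)cos x - (32/3)cos 2x + 15sin 3x
E_pi (D D) f = (8/3)cos x - (32/3)cos 2x - 15sin 3x
D E_pi (D D) f = -(8/3)sin x + (64/3)sin 2x - 45cos 3x
D D E_pi (D D) f = -(8/3)cos x + (128/3)cos 2x + 135sin 3x
E_3pi/2 D D E_pi (D D) f = -(8/3)sin x - (128/3)cos 2x + 135cos 3x


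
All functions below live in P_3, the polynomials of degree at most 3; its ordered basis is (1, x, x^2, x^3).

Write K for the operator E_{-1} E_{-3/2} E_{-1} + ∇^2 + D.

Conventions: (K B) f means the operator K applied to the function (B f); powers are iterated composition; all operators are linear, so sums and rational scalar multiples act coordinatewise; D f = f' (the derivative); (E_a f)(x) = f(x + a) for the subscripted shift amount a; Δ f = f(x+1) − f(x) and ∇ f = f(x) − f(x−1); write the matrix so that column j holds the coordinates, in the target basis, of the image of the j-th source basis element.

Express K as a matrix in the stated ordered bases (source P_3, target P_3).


image of 1: 1
image of x: x - 5/2
image of x^2: x^2 - 5x + 57/4
image of x^3: x^3 - (15/2)x^2 + (171/4)x - 391/8
each image's coordinates form column j of the matrix

the matrix is [[1, -5/2, 57/4, -391/8]; [0, 1, -5, 171/4]; [0, 0, 1, -15/2]; [0, 0, 0, 1]] (rows listed top to bottom)


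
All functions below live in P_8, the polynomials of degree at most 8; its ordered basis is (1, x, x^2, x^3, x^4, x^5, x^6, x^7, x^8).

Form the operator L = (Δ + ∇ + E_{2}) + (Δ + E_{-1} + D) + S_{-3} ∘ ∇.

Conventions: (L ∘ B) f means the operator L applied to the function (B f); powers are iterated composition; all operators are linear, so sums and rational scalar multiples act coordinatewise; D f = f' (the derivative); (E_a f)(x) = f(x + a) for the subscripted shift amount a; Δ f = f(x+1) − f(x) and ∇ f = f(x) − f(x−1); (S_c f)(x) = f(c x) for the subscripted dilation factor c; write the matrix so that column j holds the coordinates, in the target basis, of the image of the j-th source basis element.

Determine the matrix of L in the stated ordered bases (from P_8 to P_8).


the matrix is [[2, 6, 5, 11, 17, 35, 65, 131, 257]; [0, 2, 4, 27, 28, 105, 186, 483, 1016]; [0, 0, 2, 42, -18, 190, 135, 903, 1596]; [0, 0, 0, 2, -88, 330, -340, 1575, 392]; [0, 0, 0, 0, 2, 430, -1125, 3185, -4410]; [0, 0, 0, 0, 0, 2, -1428, 5229, -13048]; [0, 0, 0, 0, 0, 0, 2, 5138, -20244]; [0, 0, 0, 0, 0, 0, 0, 2, -17456]; [0, 0, 0, 0, 0, 0, 0, 0, 2]] (rows listed top to bottom)

image of 1: 2
image of x: 2x + 6
image of x^2: 2x^2 + 4x + 5
image of x^3: 2x^3 + 42x^2 + 27x + 11
image of x^4: 2x^4 - 88x^3 - 18x^2 + 28x + 17
image of x^5: 2x^5 + 430x^4 + 330x^3 + 190x^2 + 105x + 35
image of x^6: 2x^6 - 1428x^5 - 1125x^4 - 340x^3 + 135x^2 + 186x + 65
image of x^7: 2x^7 + 5138x^6 + 5229x^5 + 3185x^4 + 1575x^3 + 903x^2 + 483x + 131
image of x^8: 2x^8 - 17456x^7 - 20244x^6 - 13048x^5 - 4410x^4 + 392x^3 + 1596x^2 + 1016x + 257
each image's coordinates form column j of the matrix


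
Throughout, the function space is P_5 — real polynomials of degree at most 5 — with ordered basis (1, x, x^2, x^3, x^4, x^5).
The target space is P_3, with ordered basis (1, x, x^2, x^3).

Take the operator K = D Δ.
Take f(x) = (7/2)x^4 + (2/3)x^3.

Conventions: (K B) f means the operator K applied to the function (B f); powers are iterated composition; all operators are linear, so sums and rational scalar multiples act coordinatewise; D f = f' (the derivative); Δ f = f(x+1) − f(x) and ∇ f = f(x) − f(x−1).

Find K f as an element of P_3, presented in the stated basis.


g(x) = 42x^2 + 46x + 16

Δ f = 14x^3 + 23x^2 + 16x + 25/6
D Δ f = 42x^2 + 46x + 16


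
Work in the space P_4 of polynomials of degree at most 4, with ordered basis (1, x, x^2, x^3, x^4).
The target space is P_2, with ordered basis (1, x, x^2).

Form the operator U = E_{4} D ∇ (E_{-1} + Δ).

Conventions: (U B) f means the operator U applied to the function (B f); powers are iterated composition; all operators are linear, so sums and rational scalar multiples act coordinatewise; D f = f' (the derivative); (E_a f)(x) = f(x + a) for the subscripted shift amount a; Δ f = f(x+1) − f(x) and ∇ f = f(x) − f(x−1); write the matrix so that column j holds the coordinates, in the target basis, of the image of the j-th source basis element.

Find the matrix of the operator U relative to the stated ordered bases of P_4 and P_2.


the matrix is [[0, 0, 2, 21, 172]; [0, 0, 0, 6, 84]; [0, 0, 0, 0, 12]] (rows listed top to bottom)

image of 1: 0
image of x: 0
image of x^2: 2
image of x^3: 6x + 21
image of x^4: 12x^2 + 84x + 172
each image's coordinates form column j of the matrix


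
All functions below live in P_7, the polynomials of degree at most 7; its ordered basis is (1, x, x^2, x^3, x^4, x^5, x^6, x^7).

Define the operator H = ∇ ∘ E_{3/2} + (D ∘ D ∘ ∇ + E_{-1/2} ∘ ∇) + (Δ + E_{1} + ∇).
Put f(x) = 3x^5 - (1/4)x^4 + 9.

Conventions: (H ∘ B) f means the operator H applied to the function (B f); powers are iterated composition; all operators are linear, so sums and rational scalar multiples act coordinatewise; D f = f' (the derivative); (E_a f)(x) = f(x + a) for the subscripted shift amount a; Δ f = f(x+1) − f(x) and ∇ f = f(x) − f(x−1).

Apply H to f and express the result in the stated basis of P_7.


E_{3/2} f = 3x^5 + (89/4)x^4 + 66x^3 + (783/8)x^2 + (1161/16)x + 1953/64
∇ E_{3/2} f = 15x^4 + 59x^3 + (189/2)x^2 + (287/4)x + 343/16
∇ f = 15x^4 - 31x^3 + (63/2)x^2 - 16x + 13/4
D ∇ f = 60x^3 - 93x^2 + 63x - 16
D D ∇ f = 180x^2 - 186x + 63
∇ f = 15x^4 - 31x^3 + (63/2)x^2 - 16x + 13/4
E_{-1/2} ∇ f = 15x^4 - 61x^3 + (201/2)x^2 - (313/4)x + 383/16
(D ∘ D ∘ ∇ + E_{-1/2} ∘ ∇) f = 15x^4 - 61x^3 + (561/2)x^2 - (1057/4)x + 1391/16
Δ f = 15x^4 + 29x^3 + (57/2)x^2 + 14x + 11/4
E_{1} f = 3x^5 + (59/4)x^4 + 29x^3 + (57/2)x^2 + 14x + 47/4
∇ f = 15x^4 - 31x^3 + (63/2)x^2 - 16x + 13/4
(Δ + E_{1} + ∇) f = 3x^5 + (179/4)x^4 + 27x^3 + (177/2)x^2 + 12x + 71/4
(∇ ∘ E_{3/2} + (D ∘ D ∘ ∇ + E_{-1/2} ∘ ∇) + (Δ + E_{1} + ∇)) f = 3x^5 + (299/4)x^4 + 25x^3 + (927/2)x^2 - (361/2)x + 1009/8

the image equals g(x) = 3x^5 + (299/4)x^4 + 25x^3 + (927/2)x^2 - (361/2)x + 1009/8


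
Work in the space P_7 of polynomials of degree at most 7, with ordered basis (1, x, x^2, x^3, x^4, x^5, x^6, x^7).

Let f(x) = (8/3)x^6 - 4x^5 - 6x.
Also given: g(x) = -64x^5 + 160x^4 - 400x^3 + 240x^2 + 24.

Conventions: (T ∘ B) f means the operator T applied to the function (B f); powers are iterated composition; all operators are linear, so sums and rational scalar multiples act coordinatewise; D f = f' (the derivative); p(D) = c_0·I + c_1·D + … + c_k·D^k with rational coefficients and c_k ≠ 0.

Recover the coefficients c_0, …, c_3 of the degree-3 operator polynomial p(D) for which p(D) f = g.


p(D) = -4·D + D^2 − D^3, i.e. c_0 = 0, c_1 = -4, c_2 = 1, c_3 = -1

D^0 f = (8/3)x^6 - 4x^5 - 6x
D^1 f = 16x^5 - 20x^4 - 6
D^2 f = 80x^4 - 80x^3
D^3 f = 320x^3 - 240x^2
matching coefficients of g against c_0 f + c_1 Df + … from the top degree down determines the c_i
solution: c_0 = 0, c_1 = -4, c_2 = 1, c_3 = -1


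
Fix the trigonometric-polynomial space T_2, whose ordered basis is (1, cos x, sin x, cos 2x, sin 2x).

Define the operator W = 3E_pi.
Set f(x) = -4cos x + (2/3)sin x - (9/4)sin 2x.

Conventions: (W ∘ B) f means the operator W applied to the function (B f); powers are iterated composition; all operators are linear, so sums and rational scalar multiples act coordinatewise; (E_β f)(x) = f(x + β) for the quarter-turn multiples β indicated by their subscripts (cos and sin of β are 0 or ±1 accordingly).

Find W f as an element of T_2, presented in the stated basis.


E_pi f = 4cos x - (2/3)sin x - (9/4)sin 2x
(3E_pi) f = 12cos x - 2sin x - (27/4)sin 2x

the image equals g(x) = 12cos x - 2sin x - (27/4)sin 2x


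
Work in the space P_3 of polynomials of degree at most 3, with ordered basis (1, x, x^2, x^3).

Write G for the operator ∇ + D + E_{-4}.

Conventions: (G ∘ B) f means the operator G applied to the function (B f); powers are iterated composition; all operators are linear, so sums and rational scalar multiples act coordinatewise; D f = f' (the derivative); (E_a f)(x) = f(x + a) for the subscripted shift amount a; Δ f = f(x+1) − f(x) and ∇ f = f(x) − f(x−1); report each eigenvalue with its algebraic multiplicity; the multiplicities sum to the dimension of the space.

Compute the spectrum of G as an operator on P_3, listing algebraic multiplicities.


image of 1: 1
image of x: x - 2
image of x^2: x^2 - 4x + 15
image of x^3: x^3 - 6x^2 + 45x - 63
the matrix is upper triangular; its diagonal is (1, 1, 1, 1)
for a triangular matrix the eigenvalues are the diagonal entries, with algebraic multiplicity their repetition count

λ = 1 (multiplicity 4)


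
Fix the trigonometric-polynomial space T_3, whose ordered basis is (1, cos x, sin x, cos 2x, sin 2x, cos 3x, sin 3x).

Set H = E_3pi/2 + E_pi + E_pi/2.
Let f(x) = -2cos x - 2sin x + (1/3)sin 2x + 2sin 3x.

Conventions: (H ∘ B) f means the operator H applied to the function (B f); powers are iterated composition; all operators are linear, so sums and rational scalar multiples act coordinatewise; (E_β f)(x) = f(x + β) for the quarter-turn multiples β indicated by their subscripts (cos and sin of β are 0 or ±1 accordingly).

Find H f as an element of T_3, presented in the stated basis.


the result is g(x) = 2cos x + 2sin x - (1/3)sin 2x - 2sin 3x

E_3pi/2 f = 2cos x - 2sin x - (1/3)sin 2x + 2cos 3x
E_pi f = 2cos x + 2sin x + (1/3)sin 2x - 2sin 3x
E_pi/2 f = -2cos x + 2sin x - (1/3)sin 2x - 2cos 3x
(E_3pi/2 + E_pi + E_pi/2) f = 2cos x + 2sin x - (1/3)sin 2x - 2sin 3x


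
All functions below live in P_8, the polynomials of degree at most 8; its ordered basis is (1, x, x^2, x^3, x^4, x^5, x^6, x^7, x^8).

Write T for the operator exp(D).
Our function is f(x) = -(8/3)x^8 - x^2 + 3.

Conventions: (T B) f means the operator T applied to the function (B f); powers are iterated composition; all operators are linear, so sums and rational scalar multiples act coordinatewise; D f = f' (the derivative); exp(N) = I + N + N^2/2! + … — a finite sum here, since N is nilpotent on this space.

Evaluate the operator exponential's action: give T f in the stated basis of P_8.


order-1 term: -(64/3)x^7 - 2x
order-2 term: -(224/3)x^6 - 1
order-3 term: -(448/3)x^5
order-4 term: -(560/3)x^4
order-5 term: -(448/3)x^3
order-6 term: -(224/3)x^2
order-7 term: -(64/3)x
order-8 term: -8/3
the series for exp(D) f terminates at order 8
exp(D) f = -(8/3)x^8 - (64/3)x^7 - (224/3)x^6 - (448/3)x^5 - (560/3)x^4 - (448/3)x^3 - (227/3)x^2 - (70/3)x - 2/3

g(x) = -(8/3)x^8 - (64/3)x^7 - (224/3)x^6 - (448/3)x^5 - (560/3)x^4 - (448/3)x^3 - (227/3)x^2 - (70/3)x - 2/3


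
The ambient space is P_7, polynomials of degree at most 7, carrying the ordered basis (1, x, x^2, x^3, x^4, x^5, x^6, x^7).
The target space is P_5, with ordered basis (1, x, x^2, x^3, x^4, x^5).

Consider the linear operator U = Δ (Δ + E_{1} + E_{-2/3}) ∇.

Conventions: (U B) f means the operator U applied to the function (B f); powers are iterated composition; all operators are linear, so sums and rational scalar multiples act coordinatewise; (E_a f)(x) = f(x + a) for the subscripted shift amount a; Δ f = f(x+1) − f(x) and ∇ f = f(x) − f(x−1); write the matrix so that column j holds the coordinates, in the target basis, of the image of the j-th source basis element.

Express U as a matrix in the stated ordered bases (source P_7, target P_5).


image of 1: 0
image of x: 0
image of x^2: 4
image of x^3: 12x + 8
image of x^4: 24x^2 + 32x + 100/3
image of x^5: 40x^3 + 80x^2 + (500/3)x + 1280/27
image of x^6: 60x^4 + 160x^3 + 500x^2 + (2560/9)x + 3868/27
image of x^7: 84x^5 + 280x^4 + (3500/3)x^3 + (8960/9)x^2 + (27076/27)x + 17528/81
each image's coordinates form column j of the matrix

the matrix is [[0, 0, 4, 8, 100/3, 1280/27, 3868/27, 17528/81]; [0, 0, 0, 12, 32, 500/3, 2560/9, 27076/27]; [0, 0, 0, 0, 24, 80, 500, 8960/9]; [0, 0, 0, 0, 0, 40, 160, 3500/3]; [0, 0, 0, 0, 0, 0, 60, 280]; [0, 0, 0, 0, 0, 0, 0, 84]] (rows listed top to bottom)


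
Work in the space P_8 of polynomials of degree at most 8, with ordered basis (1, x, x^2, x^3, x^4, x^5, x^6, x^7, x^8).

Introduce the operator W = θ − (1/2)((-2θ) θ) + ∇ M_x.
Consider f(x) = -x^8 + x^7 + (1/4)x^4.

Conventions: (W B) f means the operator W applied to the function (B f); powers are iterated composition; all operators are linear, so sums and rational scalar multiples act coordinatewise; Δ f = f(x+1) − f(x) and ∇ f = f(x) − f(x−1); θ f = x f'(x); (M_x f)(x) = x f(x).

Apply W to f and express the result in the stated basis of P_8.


θ f = -8x^8 + 7x^7 + x^4
θ f = -8x^8 + 7x^7 + x^4
θ θ f = -64x^8 + 49x^7 + 4x^4
(-2θ) θ f = 128x^8 - 98x^7 - 8x^4
(-(1/2)((-2θ) θ)) f = -64x^8 + 49x^7 + 4x^4
M_x f = -x^9 + x^8 + (1/4)x^5
∇ M_x f = -9x^8 + 44x^7 - 112x^6 + 182x^5 - (779/4)x^4 + (275/2)x^3 - (123/2)x^2 + (63/4)x - 7/4
(θ − (1/2)((-2θ) θ) + ∇ M_x) f = -81x^8 + 100x^7 - 112x^6 + 182x^5 - (759/4)x^4 + (275/2)x^3 - (123/2)x^2 + (63/4)x - 7/4

the result is g(x) = -81x^8 + 100x^7 - 112x^6 + 182x^5 - (759/4)x^4 + (275/2)x^3 - (123/2)x^2 + (63/4)x - 7/4


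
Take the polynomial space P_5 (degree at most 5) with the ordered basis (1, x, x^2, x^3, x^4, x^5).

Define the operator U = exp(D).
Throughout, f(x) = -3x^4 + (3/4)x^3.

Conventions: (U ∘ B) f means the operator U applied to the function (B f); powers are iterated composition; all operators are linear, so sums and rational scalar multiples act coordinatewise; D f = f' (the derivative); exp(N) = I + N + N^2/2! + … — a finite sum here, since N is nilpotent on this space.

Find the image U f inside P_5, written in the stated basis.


g(x) = -3x^4 - (45/4)x^3 - (63/4)x^2 - (39/4)x - 9/4

order-1 term: -12x^3 + (9/4)x^2
order-2 term: -18x^2 + (9/4)x
order-3 term: -12x + 3/4
order-4 term: -3
the series for exp(D) f terminates at order 4
exp(D) f = -3x^4 - (45/4)x^3 - (63/4)x^2 - (39/4)x - 9/4


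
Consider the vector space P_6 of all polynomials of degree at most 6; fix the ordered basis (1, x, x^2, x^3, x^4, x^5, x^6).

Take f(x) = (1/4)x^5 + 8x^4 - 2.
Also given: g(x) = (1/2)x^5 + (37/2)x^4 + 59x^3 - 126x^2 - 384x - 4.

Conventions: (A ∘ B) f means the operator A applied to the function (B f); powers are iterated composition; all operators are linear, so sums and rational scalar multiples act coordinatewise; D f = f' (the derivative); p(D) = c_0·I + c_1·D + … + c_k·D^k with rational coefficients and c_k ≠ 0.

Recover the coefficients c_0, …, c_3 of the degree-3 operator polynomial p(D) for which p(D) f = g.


D^0 f = (1/4)x^5 + 8x^4 - 2
D^1 f = (5/4)x^4 + 32x^3
D^2 f = 5x^3 + 96x^2
D^3 f = 15x^2 + 192x
matching coefficients of g against c_0 f + c_1 Df + … from the top degree down determines the c_i
solution: c_0 = 2, c_1 = 2, c_2 = -1, c_3 = -2

c_0 = 2, c_1 = 2, c_2 = -1, c_3 = -2


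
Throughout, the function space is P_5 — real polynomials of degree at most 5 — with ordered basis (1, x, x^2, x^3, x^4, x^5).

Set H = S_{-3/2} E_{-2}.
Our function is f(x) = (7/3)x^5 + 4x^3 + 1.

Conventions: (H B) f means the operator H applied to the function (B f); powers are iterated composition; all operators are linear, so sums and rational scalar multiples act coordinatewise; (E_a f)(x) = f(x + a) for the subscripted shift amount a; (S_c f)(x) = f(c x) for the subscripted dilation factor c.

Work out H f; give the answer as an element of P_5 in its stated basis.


E_{-2} f = (7/3)x^5 - (70/3)x^4 + (292/3)x^3 - (632/3)x^2 + (704/3)x - 317/3
S_{-3/2} E_{-2} f = -(567/32)x^5 - (945/8)x^4 - (657/2)x^3 - 474x^2 - 352x - 317/3

g(x) = -(567/32)x^5 - (945/8)x^4 - (657/2)x^3 - 474x^2 - 352x - 317/3


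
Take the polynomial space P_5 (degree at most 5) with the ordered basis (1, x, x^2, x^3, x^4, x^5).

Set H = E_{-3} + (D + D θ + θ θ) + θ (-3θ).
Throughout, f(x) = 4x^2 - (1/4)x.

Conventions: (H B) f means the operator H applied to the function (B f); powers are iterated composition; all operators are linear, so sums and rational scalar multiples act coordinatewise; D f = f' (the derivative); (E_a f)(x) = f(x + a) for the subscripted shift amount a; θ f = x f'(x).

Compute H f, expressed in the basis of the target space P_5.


E_{-3} f = 4x^2 - (97/4)x + 147/4
D f = 8x - 1/4
θ f = 8x^2 - (1/4)x
D θ f = 16x - 1/4
θ f = 8x^2 - (1/4)x
θ θ f = 16x^2 - (1/4)x
(D + D θ + θ θ) f = 16x^2 + (95/4)x - 1/2
θ f = 8x^2 - (1/4)x
(-3θ) f = -24x^2 + (3/4)x
θ (-3θ) f = -48x^2 + (3/4)x
(E_{-3} + (D + D θ + θ θ) + θ (-3θ)) f = -28x^2 + (1/4)x + 145/4

the image equals g(x) = -28x^2 + (1/4)x + 145/4


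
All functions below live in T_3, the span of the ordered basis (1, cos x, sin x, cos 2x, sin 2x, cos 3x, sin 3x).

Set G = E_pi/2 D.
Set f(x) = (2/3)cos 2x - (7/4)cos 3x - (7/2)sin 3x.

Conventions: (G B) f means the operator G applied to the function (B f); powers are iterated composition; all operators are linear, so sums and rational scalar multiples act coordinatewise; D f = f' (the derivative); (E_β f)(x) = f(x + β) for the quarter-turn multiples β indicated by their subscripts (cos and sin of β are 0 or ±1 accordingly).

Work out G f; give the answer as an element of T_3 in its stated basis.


the image equals g(x) = (4/3)sin 2x - (21/4)cos 3x - (21/2)sin 3x

D f = -(4/3)sin 2x - (21/2)cos 3x + (21/4)sin 3x
E_pi/2 D f = (4/3)sin 2x - (21/4)cos 3x - (21/2)sin 3x


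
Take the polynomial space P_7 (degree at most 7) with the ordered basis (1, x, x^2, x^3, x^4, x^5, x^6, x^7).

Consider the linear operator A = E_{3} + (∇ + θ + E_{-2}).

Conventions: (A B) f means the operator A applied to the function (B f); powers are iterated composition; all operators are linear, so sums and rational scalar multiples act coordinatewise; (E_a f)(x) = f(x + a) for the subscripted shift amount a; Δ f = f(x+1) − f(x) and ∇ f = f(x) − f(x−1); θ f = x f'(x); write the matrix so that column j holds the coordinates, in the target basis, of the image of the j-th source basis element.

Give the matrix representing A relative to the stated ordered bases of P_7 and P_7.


image of 1: 2
image of x: 3x + 2
image of x^2: 4x^2 + 4x + 12
image of x^3: 5x^3 + 6x^2 + 36x + 20
image of x^4: 6x^4 + 8x^3 + 72x^2 + 80x + 96
image of x^5: 7x^5 + 10x^4 + 120x^3 + 200x^2 + 480x + 212
image of x^6: 8x^6 + 12x^5 + 180x^4 + 400x^3 + 1440x^2 + 1272x + 792
image of x^7: 9x^7 + 14x^6 + 252x^5 + 700x^4 + 3360x^3 + 4452x^2 + 5544x + 2060
each image's coordinates form column j of the matrix

the matrix is [[2, 2, 12, 20, 96, 212, 792, 2060]; [0, 3, 4, 36, 80, 480, 1272, 5544]; [0, 0, 4, 6, 72, 200, 1440, 4452]; [0, 0, 0, 5, 8, 120, 400, 3360]; [0, 0, 0, 0, 6, 10, 180, 700]; [0, 0, 0, 0, 0, 7, 12, 252]; [0, 0, 0, 0, 0, 0, 8, 14]; [0, 0, 0, 0, 0, 0, 0, 9]] (rows listed top to bottom)


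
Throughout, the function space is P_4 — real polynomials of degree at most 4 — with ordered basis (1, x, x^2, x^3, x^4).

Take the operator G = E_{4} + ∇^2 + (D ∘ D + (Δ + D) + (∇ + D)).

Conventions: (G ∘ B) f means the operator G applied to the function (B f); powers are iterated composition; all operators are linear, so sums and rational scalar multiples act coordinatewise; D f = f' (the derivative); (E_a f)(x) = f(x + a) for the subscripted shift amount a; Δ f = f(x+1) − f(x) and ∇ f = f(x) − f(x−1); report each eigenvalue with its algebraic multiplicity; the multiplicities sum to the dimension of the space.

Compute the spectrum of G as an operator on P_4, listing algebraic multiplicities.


λ = 1 (multiplicity 5)

image of 1: 1
image of x: x + 8
image of x^2: x^2 + 16x + 20
image of x^3: x^3 + 24x^2 + 60x + 60
image of x^4: x^4 + 32x^3 + 120x^2 + 240x + 270
the matrix is upper triangular; its diagonal is (1, 1, 1, 1, 1)
for a triangular matrix the eigenvalues are the diagonal entries, with algebraic multiplicity their repetition count


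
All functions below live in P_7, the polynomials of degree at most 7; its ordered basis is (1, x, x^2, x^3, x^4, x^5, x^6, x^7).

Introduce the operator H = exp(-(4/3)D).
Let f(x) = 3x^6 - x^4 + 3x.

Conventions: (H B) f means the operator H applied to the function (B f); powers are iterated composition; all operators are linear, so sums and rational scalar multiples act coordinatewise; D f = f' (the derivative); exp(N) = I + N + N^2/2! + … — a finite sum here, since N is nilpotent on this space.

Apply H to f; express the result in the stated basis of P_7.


order-1 term: -24x^5 + (16/3)x^3 - 4
order-2 term: 80x^4 - (32/3)x^2
order-3 term: -(1280/9)x^3 + (256/27)x
order-4 term: (1280/9)x^2 - 256/81
order-5 term: -(2048/27)x
order-6 term: 4096/243
the series for exp(-(4/3)D) f terminates at order 6
exp(-(4/3)D) f = 3x^6 - 24x^5 + 79x^4 - (1232/9)x^3 + (1184/9)x^2 - (1711/27)x + 2356/243

the result is g(x) = 3x^6 - 24x^5 + 79x^4 - (1232/9)x^3 + (1184/9)x^2 - (1711/27)x + 2356/243


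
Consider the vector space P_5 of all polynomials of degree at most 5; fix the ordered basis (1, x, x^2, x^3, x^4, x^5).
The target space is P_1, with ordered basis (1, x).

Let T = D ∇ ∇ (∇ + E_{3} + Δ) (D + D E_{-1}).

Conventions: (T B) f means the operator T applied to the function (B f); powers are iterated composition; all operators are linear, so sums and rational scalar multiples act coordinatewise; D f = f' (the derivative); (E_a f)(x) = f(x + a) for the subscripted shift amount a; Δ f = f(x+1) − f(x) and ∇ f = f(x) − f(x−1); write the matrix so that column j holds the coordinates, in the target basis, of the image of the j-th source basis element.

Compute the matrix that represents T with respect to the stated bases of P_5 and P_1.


image of 1: 0
image of x: 0
image of x^2: 0
image of x^3: 0
image of x^4: 48
image of x^5: 240x + 840
each image's coordinates form column j of the matrix

the matrix is [[0, 0, 0, 0, 48, 840]; [0, 0, 0, 0, 0, 240]] (rows listed top to bottom)


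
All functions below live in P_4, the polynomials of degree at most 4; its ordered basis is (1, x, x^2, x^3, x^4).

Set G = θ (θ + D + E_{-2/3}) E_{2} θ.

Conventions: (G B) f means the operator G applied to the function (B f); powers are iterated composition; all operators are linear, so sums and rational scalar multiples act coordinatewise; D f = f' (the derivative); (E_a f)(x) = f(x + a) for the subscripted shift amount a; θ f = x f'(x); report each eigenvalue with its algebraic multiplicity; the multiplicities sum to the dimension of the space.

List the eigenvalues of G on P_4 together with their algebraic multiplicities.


λ = 0 (multiplicity 1), λ = 2 (multiplicity 1), λ = 12 (multiplicity 1), λ = 36 (multiplicity 1), λ = 80 (multiplicity 1)

image of 1: 0
image of x: 2x
image of x^2: 12x^2 + (52/3)x
image of x^3: 36x^3 + 114x^2 + 88x
image of x^4: 80x^4 + 400x^3 + (1984/3)x^2 + (9664/27)x
the matrix is upper triangular; its diagonal is (0, 2, 12, 36, 80)
for a triangular matrix the eigenvalues are the diagonal entries, with algebraic multiplicity their repetition count


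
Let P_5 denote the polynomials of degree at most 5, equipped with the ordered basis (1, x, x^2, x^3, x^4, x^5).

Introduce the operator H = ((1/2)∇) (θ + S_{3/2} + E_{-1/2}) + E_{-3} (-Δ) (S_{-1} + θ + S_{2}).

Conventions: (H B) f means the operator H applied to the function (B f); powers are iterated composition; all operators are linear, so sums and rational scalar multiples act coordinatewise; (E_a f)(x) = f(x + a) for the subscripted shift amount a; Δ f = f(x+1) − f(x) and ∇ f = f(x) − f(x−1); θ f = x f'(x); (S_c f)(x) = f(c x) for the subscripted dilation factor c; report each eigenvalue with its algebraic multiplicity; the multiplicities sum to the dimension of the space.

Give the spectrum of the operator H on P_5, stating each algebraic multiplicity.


λ = 0 (multiplicity 6)

image of 1: 0
image of x: -1/4
image of x^2: -(35/4)x + 255/8
image of x^3: -(303/16)x^2 + (2199/16)x - 2963/16
image of x^4: -(511/8)x^3 + (9549/16)x^2 - (12571/8)x + 43455/32
image of x^5: -(9345/64)x^4 + (55265/32)x^3 - (216345/32)x^2 + (745985/64)x - 485499/64
the matrix is upper triangular; its diagonal is (0, 0, 0, 0, 0, 0)
for a triangular matrix the eigenvalues are the diagonal entries, with algebraic multiplicity their repetition count


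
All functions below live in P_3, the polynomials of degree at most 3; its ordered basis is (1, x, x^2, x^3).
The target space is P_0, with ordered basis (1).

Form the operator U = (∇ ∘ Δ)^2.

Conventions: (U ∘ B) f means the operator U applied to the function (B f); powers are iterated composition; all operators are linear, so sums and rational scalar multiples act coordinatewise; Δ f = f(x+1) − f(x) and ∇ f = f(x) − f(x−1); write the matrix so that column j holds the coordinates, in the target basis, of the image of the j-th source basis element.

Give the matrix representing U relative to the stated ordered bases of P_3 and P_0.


image of 1: 0
image of x: 0
image of x^2: 0
image of x^3: 0
each image's coordinates form column j of the matrix

the matrix is [[0, 0, 0, 0]] (rows listed top to bottom)


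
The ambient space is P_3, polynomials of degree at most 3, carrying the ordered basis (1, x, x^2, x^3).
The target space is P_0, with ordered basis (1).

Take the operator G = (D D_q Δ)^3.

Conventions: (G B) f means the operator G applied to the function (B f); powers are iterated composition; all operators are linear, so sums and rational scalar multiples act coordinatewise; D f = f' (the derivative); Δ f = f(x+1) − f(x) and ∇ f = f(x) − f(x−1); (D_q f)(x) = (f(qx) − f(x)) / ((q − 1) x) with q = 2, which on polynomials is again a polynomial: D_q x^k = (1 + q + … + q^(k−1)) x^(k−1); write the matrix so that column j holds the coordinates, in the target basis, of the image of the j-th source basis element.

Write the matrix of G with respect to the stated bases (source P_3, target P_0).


the matrix is [[0, 0, 0, 0]] (rows listed top to bottom)

image of 1: 0
image of x: 0
image of x^2: 0
image of x^3: 0
each image's coordinates form column j of the matrix


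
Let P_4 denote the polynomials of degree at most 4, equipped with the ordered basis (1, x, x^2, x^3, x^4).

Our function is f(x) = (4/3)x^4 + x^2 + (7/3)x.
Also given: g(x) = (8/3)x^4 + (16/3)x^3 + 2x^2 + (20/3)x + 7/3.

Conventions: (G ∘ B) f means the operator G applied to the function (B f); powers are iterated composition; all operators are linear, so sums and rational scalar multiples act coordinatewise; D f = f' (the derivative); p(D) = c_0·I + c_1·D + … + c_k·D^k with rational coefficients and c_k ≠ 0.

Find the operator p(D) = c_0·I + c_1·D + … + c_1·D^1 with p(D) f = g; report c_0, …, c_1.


c_0 = 2, c_1 = 1

D^0 f = (4/3)x^4 + x^2 + (7/3)x
D^1 f = (16/3)x^3 + 2x + 7/3
matching coefficients of g against c_0 f + c_1 Df + … from the top degree down determines the c_i
solution: c_0 = 2, c_1 = 1


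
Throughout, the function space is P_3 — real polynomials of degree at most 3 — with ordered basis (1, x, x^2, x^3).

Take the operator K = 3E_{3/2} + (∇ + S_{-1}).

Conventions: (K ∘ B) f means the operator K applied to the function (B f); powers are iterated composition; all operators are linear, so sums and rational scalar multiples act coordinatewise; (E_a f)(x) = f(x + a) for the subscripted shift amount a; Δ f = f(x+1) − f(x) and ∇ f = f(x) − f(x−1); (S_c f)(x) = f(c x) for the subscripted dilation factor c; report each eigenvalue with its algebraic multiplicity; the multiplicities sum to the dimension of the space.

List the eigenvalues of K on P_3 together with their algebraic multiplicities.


image of 1: 4
image of x: 2x + 11/2
image of x^2: 4x^2 + 11x + 23/4
image of x^3: 2x^3 + (33/2)x^2 + (69/4)x + 89/8
the matrix is upper triangular; its diagonal is (4, 2, 4, 2)
for a triangular matrix the eigenvalues are the diagonal entries, with algebraic multiplicity their repetition count

λ = 2 (multiplicity 2), λ = 4 (multiplicity 2)


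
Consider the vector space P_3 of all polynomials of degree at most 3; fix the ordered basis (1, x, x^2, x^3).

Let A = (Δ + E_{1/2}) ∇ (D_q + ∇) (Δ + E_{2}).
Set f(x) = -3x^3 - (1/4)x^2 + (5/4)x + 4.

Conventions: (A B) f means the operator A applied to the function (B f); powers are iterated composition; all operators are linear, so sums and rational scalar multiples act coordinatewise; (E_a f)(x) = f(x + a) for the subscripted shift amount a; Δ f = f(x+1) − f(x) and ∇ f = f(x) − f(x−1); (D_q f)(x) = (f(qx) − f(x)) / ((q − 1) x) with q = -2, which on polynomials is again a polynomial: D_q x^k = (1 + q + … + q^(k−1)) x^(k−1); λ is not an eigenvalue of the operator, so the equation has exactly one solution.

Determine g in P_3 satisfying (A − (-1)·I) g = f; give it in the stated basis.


g(x) = -3x^3 - (1/4)x^2 + (149/4)x + 233/4

write g with unknown coordinates in the stated basis and equate coefficients in (A − (-1)·I) g = f
solving from the highest basis element down gives g = -3x^3 - (1/4)x^2 + (149/4)x + 233/4
check: A g = -36x - 217/4
so A g − (-1)·g = -3x^3 - (1/4)x^2 + (5/4)x + 4 = f ✓


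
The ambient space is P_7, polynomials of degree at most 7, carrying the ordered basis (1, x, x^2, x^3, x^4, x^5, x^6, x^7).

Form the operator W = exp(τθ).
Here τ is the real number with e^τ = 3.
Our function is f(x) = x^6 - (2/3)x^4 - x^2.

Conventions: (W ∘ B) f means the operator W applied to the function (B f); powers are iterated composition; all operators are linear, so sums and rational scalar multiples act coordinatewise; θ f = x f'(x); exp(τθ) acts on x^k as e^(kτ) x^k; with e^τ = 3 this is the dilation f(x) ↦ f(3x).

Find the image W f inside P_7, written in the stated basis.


g(x) = 729x^6 - 54x^4 - 9x^2

exp(τθ) x^k = e^(kτ) x^k; with e^τ = 3 this sends x^k to 3^k x^k
x^2 ↦ 9 x^2
x^4 ↦ 81 x^4
x^6 ↦ 729 x^6
applying this coordinatewise to f: exp(τθ) f = 729x^6 - 54x^4 - 9x^2


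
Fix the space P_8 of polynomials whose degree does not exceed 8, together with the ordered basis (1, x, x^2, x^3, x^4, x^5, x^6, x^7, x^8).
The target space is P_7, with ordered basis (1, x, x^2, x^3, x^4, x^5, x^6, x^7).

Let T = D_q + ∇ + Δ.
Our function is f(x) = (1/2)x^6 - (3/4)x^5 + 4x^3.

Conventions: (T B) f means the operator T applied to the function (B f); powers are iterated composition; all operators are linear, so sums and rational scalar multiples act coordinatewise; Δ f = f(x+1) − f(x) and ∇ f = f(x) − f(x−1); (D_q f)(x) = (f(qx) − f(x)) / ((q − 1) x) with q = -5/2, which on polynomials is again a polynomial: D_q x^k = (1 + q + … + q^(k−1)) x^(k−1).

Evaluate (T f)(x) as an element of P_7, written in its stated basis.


the result is g(x) = -(1839/64)x^5 - (1833/64)x^4 + 20x^3 + 28x^2 + 6x + 13/2

D_q f = -(2223/64)x^5 - (1353/64)x^4 + 19x^2
∇ f = 3x^5 - (45/4)x^4 + (35/2)x^3 - 3x^2 - (21/4)x + 11/4
Δ f = 3x^5 + (15/4)x^4 + (5/2)x^3 + 12x^2 + (45/4)x + 15/4
(D_q + ∇ + Δ) f = -(1839/64)x^5 - (1833/64)x^4 + 20x^3 + 28x^2 + 6x + 13/2


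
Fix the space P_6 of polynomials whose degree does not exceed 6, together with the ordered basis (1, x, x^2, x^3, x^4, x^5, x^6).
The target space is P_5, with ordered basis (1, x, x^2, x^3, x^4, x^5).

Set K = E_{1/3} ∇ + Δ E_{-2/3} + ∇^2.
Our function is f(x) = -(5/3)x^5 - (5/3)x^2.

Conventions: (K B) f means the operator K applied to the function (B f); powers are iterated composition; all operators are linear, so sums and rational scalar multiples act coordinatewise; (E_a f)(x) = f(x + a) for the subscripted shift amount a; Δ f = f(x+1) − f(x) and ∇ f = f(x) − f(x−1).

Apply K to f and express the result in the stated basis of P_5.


∇ f = -(25/3)x^4 + (50/3)x^3 - (50/3)x^2 + 5x
E_{1/3} ∇ f = -(25/3)x^4 + (50/9)x^3 - (50/9)x^2 - (145/81)x + 80/243
E_{-2/3} f = -(5/3)x^5 + (50/9)x^4 - (200/27)x^3 + (265/81)x^2 + (140/243)x - 380/729
Δ E_{-2/3} f = -(25/3)x^4 + (50/9)x^3 - (50/9)x^2 - (145/81)x + 80/243
∇ f = -(25/3)x^4 + (50/3)x^3 - (50/3)x^2 + 5x
∇ ∇ f = -(100/3)x^3 + 100x^2 - (350/3)x + 140/3
(E_{1/3} ∇ + Δ E_{-2/3} + ∇^2) f = -(50/3)x^4 - (200/9)x^3 + (800/9)x^2 - (9740/81)x + 11500/243

g(x) = -(50/3)x^4 - (200/9)x^3 + (800/9)x^2 - (9740/81)x + 11500/243


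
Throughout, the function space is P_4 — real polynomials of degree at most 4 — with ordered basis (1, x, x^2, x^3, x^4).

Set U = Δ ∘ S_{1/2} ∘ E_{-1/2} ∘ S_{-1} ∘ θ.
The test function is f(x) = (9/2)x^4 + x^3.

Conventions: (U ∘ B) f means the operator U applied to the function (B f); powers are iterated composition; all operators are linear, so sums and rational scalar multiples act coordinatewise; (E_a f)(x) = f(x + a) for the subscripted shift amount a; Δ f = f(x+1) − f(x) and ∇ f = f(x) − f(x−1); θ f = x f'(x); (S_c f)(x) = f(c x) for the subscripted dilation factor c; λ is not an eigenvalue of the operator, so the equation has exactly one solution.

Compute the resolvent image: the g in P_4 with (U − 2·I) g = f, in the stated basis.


the result is g(x) = -(9/4)x^4 - (13/8)x^3 + (333/128)x^2 - (189/256)x + 123/1024

write g with unknown coordinates in the stated basis and equate coefficients in (U − 2·I) g = f
solving from the highest basis element down gives g = -(9/4)x^4 - (13/8)x^3 + (333/128)x^2 - (189/256)x + 123/1024
check: U g = -(9/4)x^3 + (333/64)x^2 - (189/128)x + 123/512
so U g − 2·g = (9/2)x^4 + x^3 = f ✓


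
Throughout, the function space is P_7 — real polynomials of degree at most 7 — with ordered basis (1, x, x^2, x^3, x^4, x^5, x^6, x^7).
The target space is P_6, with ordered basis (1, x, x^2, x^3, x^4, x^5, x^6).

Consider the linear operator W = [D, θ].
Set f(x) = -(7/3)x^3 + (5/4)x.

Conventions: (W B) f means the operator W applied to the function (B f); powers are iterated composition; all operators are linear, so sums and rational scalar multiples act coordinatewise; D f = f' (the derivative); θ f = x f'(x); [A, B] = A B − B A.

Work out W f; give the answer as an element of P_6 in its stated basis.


the image equals g(x) = -7x^2 + 5/4

θ f = -7x^3 + (5/4)x
D θ f = -21x^2 + 5/4
D f = -7x^2 + 5/4
θ D f = -14x^2
[D, θ] f = -7x^2 + 5/4


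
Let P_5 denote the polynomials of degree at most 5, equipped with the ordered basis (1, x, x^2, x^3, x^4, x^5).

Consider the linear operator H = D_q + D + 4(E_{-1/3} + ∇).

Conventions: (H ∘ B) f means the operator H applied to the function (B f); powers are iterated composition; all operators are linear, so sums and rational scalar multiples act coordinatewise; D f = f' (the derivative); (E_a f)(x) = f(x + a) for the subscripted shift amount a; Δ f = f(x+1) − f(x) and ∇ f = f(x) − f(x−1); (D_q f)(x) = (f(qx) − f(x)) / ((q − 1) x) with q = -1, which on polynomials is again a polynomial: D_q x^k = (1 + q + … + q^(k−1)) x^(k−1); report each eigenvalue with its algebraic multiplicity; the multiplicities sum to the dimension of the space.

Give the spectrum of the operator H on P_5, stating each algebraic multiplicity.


image of 1: 4
image of x: 4x + 14/3
image of x^2: 4x^2 + (22/3)x - 32/9
image of x^3: 4x^3 + 12x^2 - (32/3)x + 104/27
image of x^4: 4x^4 + (44/3)x^3 - (64/3)x^2 + (416/27)x - 320/81
image of x^5: 4x^5 + (58/3)x^4 - (320/9)x^3 + (1040/27)x^2 - (1600/81)x + 968/243
the matrix is upper triangular; its diagonal is (4, 4, 4, 4, 4, 4)
for a triangular matrix the eigenvalues are the diagonal entries, with algebraic multiplicity their repetition count

λ = 4 (multiplicity 6)
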